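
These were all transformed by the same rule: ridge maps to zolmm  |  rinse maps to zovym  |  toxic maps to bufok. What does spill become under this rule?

avqrt

Shifts by position in ridge: pos 0: r→z (+8), pos 1: i→o (+6), pos 2: d→l (+8), pos 3: g→m (+6) — repeating every 2. A repeating key of period 2 is used — shifts +8, +6 over and over.
Applying it to spill: s+8=a, p+6=v, i+8=q, l+6=r, l+8=t.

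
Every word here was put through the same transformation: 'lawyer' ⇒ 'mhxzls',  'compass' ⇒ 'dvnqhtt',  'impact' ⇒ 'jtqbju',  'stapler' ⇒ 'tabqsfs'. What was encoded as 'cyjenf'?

Shifts by position in lawyer: pos 0: l→m (+1), pos 1: a→h (+7), pos 2: w→x (+1), pos 3: y→z (+1), pos 4: e→l (+7), pos 5: r→s (+1) — repeating every 3. A repeating key of period 3 is used — shifts +1, +7, +1 over and over.
Reversing it on cyjenf: c−1=b, y−7=r, j−1=i, e−1=d, n−7=g, f−1=e.

bridge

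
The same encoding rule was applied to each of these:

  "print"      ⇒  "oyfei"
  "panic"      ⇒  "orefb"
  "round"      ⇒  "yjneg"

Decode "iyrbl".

p(15)→o(14) and r(17)→y(24) fit y≡5x+17 (mod 26); the inverse of 5 mod 26 is 21. Each letter's alphabet position (a=0..z=25) is mapped through 5·x+17 mod 26 — an affine cipher.
Undoing it on iyrbl: i(8)→21·(8−17)≡19=t; y(24)→21·(24−17)≡17=r; r(17)→21·(17−17)≡0=a; b(1)→21·(1−17)≡2=c; l(11)→21·(11−17)≡4=e (all mod 26).

trace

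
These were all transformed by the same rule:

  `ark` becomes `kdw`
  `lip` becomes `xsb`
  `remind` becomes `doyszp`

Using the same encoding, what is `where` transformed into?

The shift depends on letter class: consonant r→d is +12, but vowel a→k is +10. Two shifts are in play — +10 for a/e/i/o/u, +12 for every other letter.
Applying it to where: w(cons)+12=i, h(cons)+12=t, e(vowel)+10=o, r(cons)+12=d, e(vowel)+10=o.

itodo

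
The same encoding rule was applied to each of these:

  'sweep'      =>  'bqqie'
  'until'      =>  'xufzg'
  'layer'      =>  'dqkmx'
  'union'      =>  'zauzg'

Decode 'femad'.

roast

The output letters match the input read backwards, each shifted +12: sweep reversed is peews. The word is reversed, then every letter is shifted forward by 12.
Reversing it on femad: shift back: f−12=t, e−12=s, m−12=a, a−12=o, d−12=r → tsaor; then reverse → roast.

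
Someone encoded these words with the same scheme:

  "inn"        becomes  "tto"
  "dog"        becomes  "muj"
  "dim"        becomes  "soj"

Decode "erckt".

newly

The output letters match the input read backwards, each shifted +6: inn reversed is nni. Two steps: reverse the string, then apply a Caesar shift of +6.
Reversing it on erckt: shift back: e−6=y, r−6=l, c−6=w, k−6=e, t−6=n → ylwen; then reverse → newly.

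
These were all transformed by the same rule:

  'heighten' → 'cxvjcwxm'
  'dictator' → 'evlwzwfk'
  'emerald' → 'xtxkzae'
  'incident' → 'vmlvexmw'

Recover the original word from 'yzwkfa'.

patrol

h(7)→c(2) and e(4)→x(23) fit y≡19x+25 (mod 26); the inverse of 19 mod 26 is 11. This is an affine cipher: with a=0,…,z=25, each position x becomes (19x+25) mod 26.
Reversing it on yzwkfa: y(24)→11·(24−25)≡15=p; z(25)→11·(25−25)≡0=a; w(22)→11·(22−25)≡19=t; k(10)→11·(10−25)≡17=r; f(5)→11·(5−25)≡14=o; a(0)→11·(0−25)≡11=l (all mod 26).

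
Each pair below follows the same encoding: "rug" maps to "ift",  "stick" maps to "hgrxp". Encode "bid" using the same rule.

Each pair mirrors across the alphabet (r↔i, u↔f, g↔t): positions sum to 25. Each letter is replaced by its mirror in the alphabet: a↔z, b↔y, c↔x, and so on (the Atbash cipher).
For bid: b↔y, i↔r, d↔w.

yrw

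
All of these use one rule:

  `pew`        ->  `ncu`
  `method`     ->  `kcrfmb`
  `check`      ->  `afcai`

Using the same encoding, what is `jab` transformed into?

Compare letters: p→n is +24, e→c is +24, w→u is +24 — a constant shift. It's a constant shift of +24 (ROT24).
On jab: j+24=h, a+24=y, b+24=z.

hyz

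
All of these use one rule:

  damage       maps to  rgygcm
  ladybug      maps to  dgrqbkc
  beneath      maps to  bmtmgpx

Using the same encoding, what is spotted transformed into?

d(3)→r(17) and a(0)→g(6) fit y≡21x+6 (mod 26); the inverse of 21 mod 26 is 5. Each letter's alphabet position (a=0..z=25) is mapped through 21·x+6 mod 26 — an affine cipher.
For spotted: s(18)→21·18+6≡20=u; p(15)→21·15+6≡9=j; o(14)→21·14+6≡14=o; t(19)→21·19+6≡15=p; t(19)→21·19+6≡15=p; e(4)→21·4+6≡12=m; d(3)→21·3+6≡17=r (all mod 26).

ujoppmr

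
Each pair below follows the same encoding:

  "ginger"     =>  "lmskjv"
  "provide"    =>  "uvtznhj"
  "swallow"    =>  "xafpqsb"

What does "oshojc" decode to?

Shifts by position in ginger: pos 0: g→l (+5), pos 1: i→m (+4), pos 2: n→s (+5), pos 3: g→k (+4) — repeating every 2. A repeating key of period 2 is used — shifts +5, +4 over and over.
Decoding oshojc: o−5=j, s−4=o, h−5=c, o−4=k, j−5=e, c−4=y.

jockey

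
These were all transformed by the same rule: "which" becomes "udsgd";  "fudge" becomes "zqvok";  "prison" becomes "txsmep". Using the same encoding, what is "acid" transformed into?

cgsv

w(22)→u(20) and h(7)→d(3) fit y≡15x+2 (mod 26); the inverse of 15 mod 26 is 7. This is an affine cipher: with a=0,…,z=25, each position x becomes (15x+2) mod 26.
On acid: a(0)→15·0+2≡2=c; c(2)→15·2+2≡6=g; i(8)→15·8+2≡18=s; d(3)→15·3+2≡21=v (all mod 26).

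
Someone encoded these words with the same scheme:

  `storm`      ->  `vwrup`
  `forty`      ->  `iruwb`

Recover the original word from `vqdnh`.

It's a constant shift of +3 (ROT3).
Decoding vqdnh: v−3=s, q−3=n, d−3=a, n−3=k, h−3=e.

snake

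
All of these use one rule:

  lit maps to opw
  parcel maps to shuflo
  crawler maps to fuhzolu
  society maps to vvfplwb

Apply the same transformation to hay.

The shift depends on letter class: consonant l→o is +3, but vowel i→p is +7. Vowels shift forward by 7 and consonants shift forward by 3.
For hay: h(cons)+3=k, a(vowel)+7=h, y(cons)+3=b.

khb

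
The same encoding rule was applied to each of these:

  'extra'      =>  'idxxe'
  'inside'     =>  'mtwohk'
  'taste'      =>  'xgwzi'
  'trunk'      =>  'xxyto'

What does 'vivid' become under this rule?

zozoh

Shifts by position in extra: pos 0: e→i (+4), pos 1: x→d (+6), pos 2: t→x (+4), pos 3: r→x (+6) — repeating every 2. The shifts repeat in a cycle of length 2: positions 0,1,… shift by +4, +6, then the pattern repeats.
On vivid: v+4=z, i+6=o, v+4=z, i+6=o, d+4=h.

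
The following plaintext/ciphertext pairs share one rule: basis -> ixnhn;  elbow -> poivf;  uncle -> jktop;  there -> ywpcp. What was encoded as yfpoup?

twelve

b(1)→i(8) and a(0)→x(23) fit y≡11x+23 (mod 26); the inverse of 11 mod 26 is 19. Each letter's alphabet position (a=0..z=25) is mapped through 11·x+23 mod 26 — an affine cipher.
Reversing it on yfpoup: y(24)→19·(24−23)≡19=t; f(5)→19·(5−23)≡22=w; p(15)→19·(15−23)≡4=e; o(14)→19·(14−23)≡11=l; u(20)→19·(20−23)≡21=v; p(15)→19·(15−23)≡4=e (all mod 26).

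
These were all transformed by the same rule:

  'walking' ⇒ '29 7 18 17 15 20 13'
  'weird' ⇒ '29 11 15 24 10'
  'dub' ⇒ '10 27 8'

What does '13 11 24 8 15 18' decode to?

gerbil

w is letter #23 and maps to 29: an offset of 6. Each letter is replaced by its alphabet position (a=1..z=26) + 6.
Reversing it on 13 11 24 8 15 18: 13→(13−6)÷1=7=g, 11→(11−6)÷1=5=e, 24→(24−6)÷1=18=r, 8→(8−6)÷1=2=b, 15→(15−6)÷1=9=i, 18→(18−6)÷1=12=l.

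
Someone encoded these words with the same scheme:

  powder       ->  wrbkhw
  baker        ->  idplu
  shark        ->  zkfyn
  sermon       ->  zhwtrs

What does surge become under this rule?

Shifts by position in powder: pos 0: p→w (+7), pos 1: o→r (+3), pos 2: w→b (+5), pos 3: d→k (+7), pos 4: e→h (+3), pos 5: r→w (+5) — repeating every 3. A repeating key of period 3 is used — shifts +7, +3, +5 over and over.
Applying it to surge: s+7=z, u+3=x, r+5=w, g+7=n, e+3=h.

zxwnh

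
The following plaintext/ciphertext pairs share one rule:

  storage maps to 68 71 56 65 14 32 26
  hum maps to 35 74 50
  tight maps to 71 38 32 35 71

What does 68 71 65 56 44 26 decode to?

stroke

The formula is n = 3×(alphabet index, a=1) + 11.
Reversing it on 68 71 65 56 44 26: 68→(68−11)÷3=19=s, 71→(71−11)÷3=20=t, 65→(65−11)÷3=18=r, 56→(56−11)÷3=15=o, 44→(44−11)÷3=11=k, 26→(26−11)÷3=5=e.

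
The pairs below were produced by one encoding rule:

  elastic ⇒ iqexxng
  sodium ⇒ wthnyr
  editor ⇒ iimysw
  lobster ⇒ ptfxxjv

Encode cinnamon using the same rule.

gnrserss

Shifts by position in elastic: pos 0: e→i (+4), pos 1: l→q (+5), pos 2: a→e (+4), pos 3: s→x (+5) — repeating every 2. A repeating key of period 2 is used — shifts +4, +5 over and over.
Applying it to cinnamon: c+4=g, i+5=n, n+4=r, n+5=s, a+4=e, m+5=r, o+4=s, n+5=s.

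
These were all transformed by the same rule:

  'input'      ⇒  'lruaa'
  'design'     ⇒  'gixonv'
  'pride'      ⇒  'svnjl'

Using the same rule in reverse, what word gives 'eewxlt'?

In input: i→l is +3, n→r is +4, p→u is +5, u→a is +6 — the shift increases by 1 each position. Each letter shifts forward by (position + 3), i.e. 3, 4, 5, … — the shift grows by one for each successive letter.
Decoding eewxlt: e−3=b, e−4=a, w−5=r, x−6=r, l−7=e, t−8=l.

barrel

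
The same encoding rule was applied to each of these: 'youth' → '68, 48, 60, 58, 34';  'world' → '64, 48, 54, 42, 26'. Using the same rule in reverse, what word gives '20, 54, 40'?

With a=1..z=26, the number is 2·pos + 18.
Reversing it on 20, 54, 40: 20→(20−18)÷2=1=a, 54→(54−18)÷2=18=r, 40→(40−18)÷2=11=k.

ark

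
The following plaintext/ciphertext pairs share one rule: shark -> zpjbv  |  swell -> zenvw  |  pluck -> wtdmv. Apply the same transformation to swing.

In shark: s→z is +7, h→p is +8, a→j is +9, r→b is +10 — the shift increases by 1 each position. The shift increases by 1 at each position, starting from +7: 7, 8, 9, ….
On swing: s+7=z, w+8=e, i+9=r, n+10=x, g+11=r.

zerxr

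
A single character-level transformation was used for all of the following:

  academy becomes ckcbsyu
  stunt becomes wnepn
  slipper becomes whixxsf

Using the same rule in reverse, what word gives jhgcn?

float

a(0)→c(2) and c(2)→k(10) fit y≡17x+2 (mod 26); the inverse of 17 mod 26 is 23. Each letter's alphabet position (a=0..z=25) is mapped through 17·x+2 mod 26 — an affine cipher.
Undoing it on jhgcn: j(9)→23·(9−2)≡5=f; h(7)→23·(7−2)≡11=l; g(6)→23·(6−2)≡14=o; c(2)→23·(2−2)≡0=a; n(13)→23·(13−2)≡19=t (all mod 26).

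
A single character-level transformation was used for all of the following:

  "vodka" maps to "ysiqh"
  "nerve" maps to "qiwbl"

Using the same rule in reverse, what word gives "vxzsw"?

In vodka: v→y is +3, o→s is +4, d→i is +5, k→q is +6 — the shift increases by 1 each position. The shift increases by 1 at each position, starting from +3: 3, 4, 5, ….
Decoding vxzsw: v−3=s, x−4=t, z−5=u, s−6=m, w−7=p.

stump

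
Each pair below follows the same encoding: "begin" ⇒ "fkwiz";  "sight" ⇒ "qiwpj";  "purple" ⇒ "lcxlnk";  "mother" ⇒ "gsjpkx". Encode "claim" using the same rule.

Each letter's alphabet position (a=0..z=25) is mapped through 19·x+12 mod 26 — an affine cipher.
On claim: c(2)→19·2+12≡24=y; l(11)→19·11+12≡13=n; a(0)→19·0+12≡12=m; i(8)→19·8+12≡8=i; m(12)→19·12+12≡6=g (all mod 26).

ynmig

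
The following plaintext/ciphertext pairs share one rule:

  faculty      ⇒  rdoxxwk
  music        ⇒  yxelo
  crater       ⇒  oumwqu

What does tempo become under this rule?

fhysa

Shifts by position in faculty: pos 0: f→r (+12), pos 1: a→d (+3), pos 2: c→o (+12), pos 3: u→x (+3) — repeating every 2. A repeating key of period 2 is used — shifts +12, +3 over and over.
Applying it to tempo: t+12=f, e+3=h, m+12=y, p+3=s, o+12=a.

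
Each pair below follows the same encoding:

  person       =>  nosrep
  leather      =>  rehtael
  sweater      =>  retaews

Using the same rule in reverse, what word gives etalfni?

The output letters match the input read backwards: person reversed is nosrep. It's just the letters in reverse order.
Reversing it on etalfni: then reverse → inflate.

inflate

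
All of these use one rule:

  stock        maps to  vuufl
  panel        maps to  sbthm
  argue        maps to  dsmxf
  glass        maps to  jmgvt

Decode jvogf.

Shifts by position in stock: pos 0: s→v (+3), pos 1: t→u (+1), pos 2: o→u (+6), pos 3: c→f (+3), pos 4: k→l (+1) — repeating every 3. The shifts repeat in a cycle of length 3: positions 0,1,… shift by +3, +1, +6, then the pattern repeats.
Undoing it on jvogf: j−3=g, v−1=u, o−6=i, g−3=d, f−1=e.

guide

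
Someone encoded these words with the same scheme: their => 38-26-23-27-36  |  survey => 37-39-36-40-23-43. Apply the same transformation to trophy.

The number is (letter's place in the alphabet, a=1) + 18.
Applying it to trophy: t=20→38, r=18→36, o=15→33, p=16→34, h=8→26, y=25→43.

38-36-33-34-26-43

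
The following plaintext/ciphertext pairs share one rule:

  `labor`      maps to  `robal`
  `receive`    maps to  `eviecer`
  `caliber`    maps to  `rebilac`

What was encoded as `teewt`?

The output letters match the input read backwards: labor reversed is robal. It's just the letters in reverse order.
Undoing it on teewt: then reverse → tweet.

tweet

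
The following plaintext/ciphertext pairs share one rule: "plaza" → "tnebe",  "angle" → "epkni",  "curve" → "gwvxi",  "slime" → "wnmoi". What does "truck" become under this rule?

Shifts by position in plaza: pos 0: p→t (+4), pos 1: l→n (+2), pos 2: a→e (+4), pos 3: z→b (+2) — repeating every 2. A repeating key of period 2 is used — shifts +4, +2 over and over.
On truck: t+4=x, r+2=t, u+4=y, c+2=e, k+4=o.

xtyeo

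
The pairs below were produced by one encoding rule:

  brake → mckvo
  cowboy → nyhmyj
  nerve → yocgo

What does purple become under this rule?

The shift depends on letter class: consonant b→m is +11, but vowel a→k is +10. The rule splits by letter class: vowels +10, consonants +11.
On purple: p(cons)+11=a, u(vowel)+10=e, r(cons)+11=c, p(cons)+11=a, l(cons)+11=w, e(vowel)+10=o.

aecawo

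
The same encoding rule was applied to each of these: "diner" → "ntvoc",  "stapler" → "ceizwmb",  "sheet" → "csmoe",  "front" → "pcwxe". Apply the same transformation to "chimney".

msqwymi

Shifts by position in diner: pos 0: d→n (+10), pos 1: i→t (+11), pos 2: n→v (+8), pos 3: e→o (+10), pos 4: r→c (+11) — repeating every 3. A repeating key of period 3 is used — shifts +10, +11, +8 over and over.
On chimney: c+10=m, h+11=s, i+8=q, m+10=w, n+11=y, e+8=m, y+10=i.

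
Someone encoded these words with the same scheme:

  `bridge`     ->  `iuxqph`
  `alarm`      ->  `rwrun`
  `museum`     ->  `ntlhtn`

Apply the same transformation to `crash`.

zurlg

b(1)→i(8) and r(17)→u(20) fit y≡17x+17 (mod 26); the inverse of 17 mod 26 is 23. Treating letters as 0–25, the rule is x ↦ 17x + 17 (mod 26).
For crash: c(2)→17·2+17≡25=z; r(17)→17·17+17≡20=u; a(0)→17·0+17≡17=r; s(18)→17·18+17≡11=l; h(7)→17·7+17≡6=g (all mod 26).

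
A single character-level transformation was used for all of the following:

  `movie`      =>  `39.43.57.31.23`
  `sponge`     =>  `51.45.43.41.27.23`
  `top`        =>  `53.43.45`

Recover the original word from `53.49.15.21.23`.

trade

m(#13)→39 and o(#15)→43: differences scale by 2, so n = 2·pos + 13. The formula is n = 2×(alphabet index, a=1) + 13.
Decoding 53.49.15.21.23: 53→(53−13)÷2=20=t, 49→(49−13)÷2=18=r, 15→(15−13)÷2=1=a, 21→(21−13)÷2=4=d, 23→(23−13)÷2=5=e.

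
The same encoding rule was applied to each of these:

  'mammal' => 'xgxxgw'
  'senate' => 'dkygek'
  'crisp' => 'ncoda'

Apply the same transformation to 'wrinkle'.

Two shifts are in play — +6 for a/e/i/o/u, +11 for every other letter.
Applying it to wrinkle: w(cons)+11=h, r(cons)+11=c, i(vowel)+6=o, n(cons)+11=y, k(cons)+11=v, l(cons)+11=w, e(vowel)+6=k.

hcoyvwk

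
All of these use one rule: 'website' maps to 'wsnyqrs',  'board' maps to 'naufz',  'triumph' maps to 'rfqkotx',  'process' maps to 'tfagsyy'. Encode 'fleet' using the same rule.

w(22)→w(22) and e(4)→s(18) fit y≡19x+20 (mod 26); the inverse of 19 mod 26 is 11. Treating letters as 0–25, the rule is x ↦ 19x + 20 (mod 26).
Applying it to fleet: f(5)→19·5+20≡11=l; l(11)→19·11+20≡21=v; e(4)→19·4+20≡18=s; e(4)→19·4+20≡18=s; t(19)→19·19+20≡17=r (all mod 26).

lvssr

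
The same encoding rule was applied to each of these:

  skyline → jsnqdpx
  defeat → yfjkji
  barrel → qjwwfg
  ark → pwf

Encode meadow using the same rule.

The output letters match the input read backwards, each shifted +5: skyline reversed is enilyks. Two steps: reverse the string, then apply a Caesar shift of +5.
On meadow: reverse → wodaem; then shift: w+5=b, o+5=t, d+5=i, a+5=f, e+5=j, m+5=r.

btifjr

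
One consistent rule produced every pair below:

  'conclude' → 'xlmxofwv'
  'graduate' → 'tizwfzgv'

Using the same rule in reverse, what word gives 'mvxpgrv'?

necktie

Letters are reflected about the middle of the alphabet (position → 25−position): Atbash.
Reversing it on mvxpgrv: m↔n, v↔e, x↔c, p↔k, g↔t, r↔i, v↔e.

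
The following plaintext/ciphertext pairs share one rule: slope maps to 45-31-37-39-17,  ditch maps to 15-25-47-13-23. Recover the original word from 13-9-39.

The formula is n = 2×(alphabet index, a=1) + 7.
Undoing it on 13-9-39: 13→(13−7)÷2=3=c, 9→(9−7)÷2=1=a, 39→(39−7)÷2=16=p.

cap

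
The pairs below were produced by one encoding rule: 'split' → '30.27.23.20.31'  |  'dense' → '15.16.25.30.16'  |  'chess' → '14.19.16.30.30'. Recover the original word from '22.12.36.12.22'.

kayak

s is letter #19 and maps to 30: an offset of 11. The number is (letter's place in the alphabet, a=1) + 11.
Decoding 22.12.36.12.22: 22→(22−11)÷1=11=k, 12→(12−11)÷1=1=a, 36→(36−11)÷1=25=y, 12→(12−11)÷1=1=a, 22→(22−11)÷1=11=k.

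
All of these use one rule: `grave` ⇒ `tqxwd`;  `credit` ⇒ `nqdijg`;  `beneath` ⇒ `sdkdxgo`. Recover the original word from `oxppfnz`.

hammock

g(6)→t(19) and r(17)→q(16) fit y≡21x+23 (mod 26); the inverse of 21 mod 26 is 5. Each letter's alphabet position (a=0..z=25) is mapped through 21·x+23 mod 26 — an affine cipher.
Undoing it on oxppfnz: o(14)→5·(14−23)≡7=h; x(23)→5·(23−23)≡0=a; p(15)→5·(15−23)≡12=m; p(15)→5·(15−23)≡12=m; f(5)→5·(5−23)≡14=o; n(13)→5·(13−23)≡2=c; z(25)→5·(25−23)≡10=k (all mod 26).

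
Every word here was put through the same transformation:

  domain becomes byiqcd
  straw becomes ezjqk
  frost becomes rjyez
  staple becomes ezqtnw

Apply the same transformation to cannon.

d(3)→b(1) and o(14)→y(24) fit y≡21x+16 (mod 26); the inverse of 21 mod 26 is 5. Treating letters as 0–25, the rule is x ↦ 21x + 16 (mod 26).
For cannon: c(2)→21·2+16≡6=g; a(0)→21·0+16≡16=q; n(13)→21·13+16≡3=d; n(13)→21·13+16≡3=d; o(14)→21·14+16≡24=y; n(13)→21·13+16≡3=d (all mod 26).

gqddyd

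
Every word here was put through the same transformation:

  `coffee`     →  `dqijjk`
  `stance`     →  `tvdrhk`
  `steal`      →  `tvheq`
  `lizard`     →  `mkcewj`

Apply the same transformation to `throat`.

In coffee: c→d is +1, o→q is +2, f→i is +3, f→j is +4 — the shift increases by 1 each position. Letter i (0-indexed) is shifted by i+1, so successive shifts are 1, 2, 3, ….
Applying it to throat: t+1=u, h+2=j, r+3=u, o+4=s, a+5=f, t+6=z.

ujusfz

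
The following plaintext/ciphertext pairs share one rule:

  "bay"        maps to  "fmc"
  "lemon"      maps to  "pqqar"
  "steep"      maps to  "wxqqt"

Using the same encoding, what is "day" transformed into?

The shift depends on letter class: consonant b→f is +4, but vowel a→m is +12. The rule splits by letter class: vowels +12, consonants +4.
Applying it to day: d(cons)+4=h, a(vowel)+12=m, y(cons)+4=c.

hmc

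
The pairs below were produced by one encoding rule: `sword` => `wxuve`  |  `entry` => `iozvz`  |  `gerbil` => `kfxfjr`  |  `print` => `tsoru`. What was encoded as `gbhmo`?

The shifts repeat in a cycle of length 3: positions 0,1,… shift by +4, +1, +6, then the pattern repeats.
Undoing it on gbhmo: g−4=c, b−1=a, h−6=b, m−4=i, o−1=n.

cabin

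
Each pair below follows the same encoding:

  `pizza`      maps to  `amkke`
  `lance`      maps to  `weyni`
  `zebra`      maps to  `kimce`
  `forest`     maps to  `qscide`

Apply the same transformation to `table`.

eemwi

Two shifts are in play — +4 for a/e/i/o/u, +11 for every other letter.
For table: t(cons)+11=e, a(vowel)+4=e, b(cons)+11=m, l(cons)+11=w, e(vowel)+4=i.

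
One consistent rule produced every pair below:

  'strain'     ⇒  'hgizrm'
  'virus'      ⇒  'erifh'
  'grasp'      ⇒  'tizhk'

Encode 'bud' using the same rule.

Each pair mirrors across the alphabet (s↔h, t↔g, r↔i): positions sum to 25. Letters are reflected about the middle of the alphabet (position → 25−position): Atbash.
For bud: b↔y, u↔f, d↔w.

yfw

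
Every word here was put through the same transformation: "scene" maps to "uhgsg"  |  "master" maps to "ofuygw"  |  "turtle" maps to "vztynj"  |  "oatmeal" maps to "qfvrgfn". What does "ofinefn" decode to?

Shifts by position in scene: pos 0: s→u (+2), pos 1: c→h (+5), pos 2: e→g (+2), pos 3: n→s (+5) — repeating every 2. The shifts repeat in a cycle of length 2: positions 0,1,… shift by +2, +5, then the pattern repeats.
Reversing it on ofinefn: o−2=m, f−5=a, i−2=g, n−5=i, e−2=c, f−5=a, n−2=l.

magical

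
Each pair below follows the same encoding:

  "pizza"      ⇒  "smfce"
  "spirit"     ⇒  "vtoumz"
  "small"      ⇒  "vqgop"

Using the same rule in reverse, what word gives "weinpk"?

Shifts by position in pizza: pos 0: p→s (+3), pos 1: i→m (+4), pos 2: z→f (+6), pos 3: z→c (+3), pos 4: a→e (+4) — repeating every 3. It's a Vigenère-style cipher with numeric key [3,4,6]: position i shifts by key[i mod 3].
Decoding weinpk: w−3=t, e−4=a, i−6=c, n−3=k, p−4=l, k−6=e.

tackle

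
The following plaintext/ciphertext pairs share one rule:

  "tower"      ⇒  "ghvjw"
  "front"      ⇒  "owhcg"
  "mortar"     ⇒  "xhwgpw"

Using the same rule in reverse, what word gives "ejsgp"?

delta

This is an affine cipher: with a=0,…,z=25, each position x becomes (5x+15) mod 26.
Decoding ejsgp: e(4)→21·(4−15)≡3=d; j(9)→21·(9−15)≡4=e; s(18)→21·(18−15)≡11=l; g(6)→21·(6−15)≡19=t; p(15)→21·(15−15)≡0=a (all mod 26).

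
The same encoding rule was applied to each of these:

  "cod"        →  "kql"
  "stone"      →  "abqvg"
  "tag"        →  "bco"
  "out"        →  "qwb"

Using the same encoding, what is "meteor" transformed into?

The shift depends on letter class: consonant c→k is +8, but vowel o→q is +2. The rule splits by letter class: vowels +2, consonants +8.
On meteor: m(cons)+8=u, e(vowel)+2=g, t(cons)+8=b, e(vowel)+2=g, o(vowel)+2=q, r(cons)+8=z.

ugbgqz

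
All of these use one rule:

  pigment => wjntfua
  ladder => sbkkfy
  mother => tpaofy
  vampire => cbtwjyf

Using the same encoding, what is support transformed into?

zvwwpya

The shift depends on letter class: consonant p→w is +7, but vowel i→j is +1. The rule splits by letter class: vowels +1, consonants +7.
On support: s(cons)+7=z, u(vowel)+1=v, p(cons)+7=w, p(cons)+7=w, o(vowel)+1=p, r(cons)+7=y, t(cons)+7=a.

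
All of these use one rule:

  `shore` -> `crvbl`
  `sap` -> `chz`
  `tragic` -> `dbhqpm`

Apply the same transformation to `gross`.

The shift depends on letter class: consonant s→c is +10, but vowel o→v is +7. Two shifts are in play — +7 for a/e/i/o/u, +10 for every other letter.
For gross: g(cons)+10=q, r(cons)+10=b, o(vowel)+7=v, s(cons)+10=c, s(cons)+10=c.

qbvcc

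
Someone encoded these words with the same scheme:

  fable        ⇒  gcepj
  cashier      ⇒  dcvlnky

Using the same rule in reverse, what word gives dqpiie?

In fable: f→g is +1, a→c is +2, b→e is +3, l→p is +4 — the shift increases by 1 each position. The shift increases by 1 at each position, starting from +1: 1, 2, 3, ….
Undoing it on dqpiie: d−1=c, q−2=o, p−3=m, i−4=e, i−5=d, e−6=y.

comedy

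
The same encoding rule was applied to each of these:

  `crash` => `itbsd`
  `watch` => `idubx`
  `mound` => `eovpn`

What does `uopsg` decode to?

front

The output letters match the input read backwards, each shifted +1: crash reversed is hsarc. Read the word backwards and shift each letter +1.
Decoding uopsg: shift back: u−1=t, o−1=n, p−1=o, s−1=r, g−1=f → tnorf; then reverse → front.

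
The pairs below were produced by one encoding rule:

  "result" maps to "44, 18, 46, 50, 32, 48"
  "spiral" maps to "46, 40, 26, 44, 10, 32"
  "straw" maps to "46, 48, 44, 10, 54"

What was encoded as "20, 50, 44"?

r(#18)→44 and e(#5)→18: differences scale by 2, so n = 2·pos + 8. With a=1..z=26, the number is 2·pos + 8.
Decoding 20, 50, 44: 20→(20−8)÷2=6=f, 50→(50−8)÷2=21=u, 44→(44−8)÷2=18=r.

fur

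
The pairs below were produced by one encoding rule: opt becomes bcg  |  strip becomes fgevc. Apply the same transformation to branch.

oenapu

Compare letters: o→b is +13, p→c is +13, t→g is +13 — a constant shift. Each letter is shifted forward by 13 in the alphabet (a Caesar shift of +13).
Applying it to branch: b+13=o, r+13=e, a+13=n, n+13=a, c+13=p, h+13=u.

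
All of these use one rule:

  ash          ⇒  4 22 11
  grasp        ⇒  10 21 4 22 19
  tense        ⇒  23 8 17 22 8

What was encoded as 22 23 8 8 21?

The number is (letter's place in the alphabet, a=1) + 3.
Reversing it on 22 23 8 8 21: 22→(22−3)÷1=19=s, 23→(23−3)÷1=20=t, 8→(8−3)÷1=5=e, 8→(8−3)÷1=5=e, 21→(21−3)÷1=18=r.

steer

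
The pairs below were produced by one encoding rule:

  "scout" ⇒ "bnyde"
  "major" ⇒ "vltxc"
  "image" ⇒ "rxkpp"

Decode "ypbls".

Shifts by position in scout: pos 0: s→b (+9), pos 1: c→n (+11), pos 2: o→y (+10), pos 3: u→d (+9), pos 4: t→e (+11) — repeating every 3. A repeating key of period 3 is used — shifts +9, +11, +10 over and over.
Reversing it on ypbls: y−9=p, p−11=e, b−10=r, l−9=c, s−11=h.

perch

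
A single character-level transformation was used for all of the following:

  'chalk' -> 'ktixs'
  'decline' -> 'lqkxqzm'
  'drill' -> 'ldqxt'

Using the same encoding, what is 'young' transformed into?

gaczo

The shifts repeat in a cycle of length 2: positions 0,1,… shift by +8, +12, then the pattern repeats.
Applying it to young: y+8=g, o+12=a, u+8=c, n+12=z, g+8=o.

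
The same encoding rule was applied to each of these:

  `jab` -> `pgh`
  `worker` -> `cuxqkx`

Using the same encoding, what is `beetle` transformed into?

Compare letters: j→p is +6, a→g is +6, b→h is +6 — a constant shift. This is a Caesar cipher with shift 6.
On beetle: b+6=h, e+6=k, e+6=k, t+6=z, l+6=r, e+6=k.

hkkzrk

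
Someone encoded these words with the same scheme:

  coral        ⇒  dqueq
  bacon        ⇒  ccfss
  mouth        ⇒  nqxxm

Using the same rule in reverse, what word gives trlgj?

spice

In coral: c→d is +1, o→q is +2, r→u is +3, a→e is +4 — the shift increases by 1 each position. Letter i (0-indexed) is shifted by i+1, so successive shifts are 1, 2, 3, ….
Decoding trlgj: t−1=s, r−2=p, l−3=i, g−4=c, j−5=e.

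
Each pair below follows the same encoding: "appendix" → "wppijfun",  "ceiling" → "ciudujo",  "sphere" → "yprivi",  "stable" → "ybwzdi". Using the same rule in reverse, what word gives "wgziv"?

a(0)→w(22) and p(15)→p(15) fit y≡3x+22 (mod 26); the inverse of 3 mod 26 is 9. This is an affine cipher: with a=0,…,z=25, each position x becomes (3x+22) mod 26.
Reversing it on wgziv: w(22)→9·(22−22)≡0=a; g(6)→9·(6−22)≡12=m; z(25)→9·(25−22)≡1=b; i(8)→9·(8−22)≡4=e; v(21)→9·(21−22)≡17=r (all mod 26).

amber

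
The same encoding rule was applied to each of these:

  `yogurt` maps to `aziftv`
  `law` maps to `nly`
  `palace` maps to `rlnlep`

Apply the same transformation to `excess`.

The shift depends on letter class: consonant y→a is +2, but vowel o→z is +11. Two shifts are in play — +11 for a/e/i/o/u, +2 for every other letter.
On excess: e(vowel)+11=p, x(cons)+2=z, c(cons)+2=e, e(vowel)+11=p, s(cons)+2=u, s(cons)+2=u.

pzepuu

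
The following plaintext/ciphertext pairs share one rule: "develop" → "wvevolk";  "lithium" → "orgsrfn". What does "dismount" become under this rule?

wrhnlfmg

Each pair mirrors across the alphabet (d↔w, e↔v, v↔e): positions sum to 25. Letters are reflected about the middle of the alphabet (position → 25−position): Atbash.
For dismount: d↔w, i↔r, s↔h, m↔n, o↔l, u↔f, n↔m, t↔g.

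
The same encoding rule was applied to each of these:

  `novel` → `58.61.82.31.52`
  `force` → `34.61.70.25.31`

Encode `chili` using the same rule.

25.40.43.52.43

The formula is n = 3×(alphabet index, a=1) + 16.
On chili: c=3→25, h=8→40, i=9→43, l=12→52, i=9→43.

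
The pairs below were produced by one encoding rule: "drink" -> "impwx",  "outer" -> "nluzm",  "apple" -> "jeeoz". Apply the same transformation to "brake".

amjxz

d(3)→i(8) and r(17)→m(12) fit y≡17x+9 (mod 26); the inverse of 17 mod 26 is 23. Treating letters as 0–25, the rule is x ↦ 17x + 9 (mod 26).
On brake: b(1)→17·1+9≡0=a; r(17)→17·17+9≡12=m; a(0)→17·0+9≡9=j; k(10)→17·10+9≡23=x; e(4)→17·4+9≡25=z (all mod 26).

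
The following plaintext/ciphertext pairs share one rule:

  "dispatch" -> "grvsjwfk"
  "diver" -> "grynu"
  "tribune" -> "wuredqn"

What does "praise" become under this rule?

The shift depends on letter class: consonant d→g is +3, but vowel i→r is +9. Two shifts are in play — +9 for a/e/i/o/u, +3 for every other letter.
Applying it to praise: p(cons)+3=s, r(cons)+3=u, a(vowel)+9=j, i(vowel)+9=r, s(cons)+3=v, e(vowel)+9=n.

sujrvn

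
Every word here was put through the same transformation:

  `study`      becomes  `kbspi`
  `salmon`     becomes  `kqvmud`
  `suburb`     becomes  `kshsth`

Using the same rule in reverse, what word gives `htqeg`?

brake

s(18)→k(10) and t(19)→b(1) fit y≡17x+16 (mod 26); the inverse of 17 mod 26 is 23. Treating letters as 0–25, the rule is x ↦ 17x + 16 (mod 26).
Undoing it on htqeg: h(7)→23·(7−16)≡1=b; t(19)→23·(19−16)≡17=r; q(16)→23·(16−16)≡0=a; e(4)→23·(4−16)≡10=k; g(6)→23·(6−16)≡4=e (all mod 26).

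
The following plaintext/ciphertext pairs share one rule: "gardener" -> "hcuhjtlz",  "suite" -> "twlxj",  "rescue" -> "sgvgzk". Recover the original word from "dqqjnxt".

confirm

Letter i (0-indexed) is shifted by i+1, so successive shifts are 1, 2, 3, ….
Reversing it on dqqjnxt: d−1=c, q−2=o, q−3=n, j−4=f, n−5=i, x−6=r, t−7=m.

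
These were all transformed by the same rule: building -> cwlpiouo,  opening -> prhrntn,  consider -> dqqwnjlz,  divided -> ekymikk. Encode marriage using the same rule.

ncuvngnm

In building: b→c is +1, u→w is +2, i→l is +3, l→p is +4 — the shift increases by 1 each position. Letter i (0-indexed) is shifted by i+1, so successive shifts are 1, 2, 3, ….
For marriage: m+1=n, a+2=c, r+3=u, r+4=v, i+5=n, a+6=g, g+7=n, e+8=m.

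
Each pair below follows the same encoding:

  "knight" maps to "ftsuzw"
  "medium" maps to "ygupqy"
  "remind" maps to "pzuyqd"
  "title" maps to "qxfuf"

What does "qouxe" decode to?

The word is reversed, then every letter is shifted forward by 12.
Undoing it on qouxe: shift back: q−12=e, o−12=c, u−12=i, x−12=l, e−12=s → ecils; then reverse → slice.

slice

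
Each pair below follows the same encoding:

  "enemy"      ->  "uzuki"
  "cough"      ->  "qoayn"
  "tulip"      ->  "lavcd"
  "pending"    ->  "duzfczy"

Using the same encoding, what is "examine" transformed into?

e(4)→u(20) and n(13)→z(25) fit y≡15x+12 (mod 26); the inverse of 15 mod 26 is 7. Treating letters as 0–25, the rule is x ↦ 15x + 12 (mod 26).
On examine: e(4)→15·4+12≡20=u; x(23)→15·23+12≡19=t; a(0)→15·0+12≡12=m; m(12)→15·12+12≡10=k; i(8)→15·8+12≡2=c; n(13)→15·13+12≡25=z; e(4)→15·4+12≡20=u (all mod 26).

utmkczu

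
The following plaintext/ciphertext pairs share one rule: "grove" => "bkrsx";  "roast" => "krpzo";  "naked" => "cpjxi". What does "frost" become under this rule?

mkrzo

g(6)→b(1) and r(17)→k(10) fit y≡15x+15 (mod 26); the inverse of 15 mod 26 is 7. Treating letters as 0–25, the rule is x ↦ 15x + 15 (mod 26).
Applying it to frost: f(5)→15·5+15≡12=m; r(17)→15·17+15≡10=k; o(14)→15·14+15≡17=r; s(18)→15·18+15≡25=z; t(19)→15·19+15≡14=o (all mod 26).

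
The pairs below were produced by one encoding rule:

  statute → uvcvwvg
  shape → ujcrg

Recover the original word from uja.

shy

Compare letters: s→u is +2, t→v is +2, a→c is +2 — a constant shift. Each letter is shifted forward by 2 in the alphabet (a Caesar shift of +2).
Undoing it on uja: u−2=s, j−2=h, a−2=y.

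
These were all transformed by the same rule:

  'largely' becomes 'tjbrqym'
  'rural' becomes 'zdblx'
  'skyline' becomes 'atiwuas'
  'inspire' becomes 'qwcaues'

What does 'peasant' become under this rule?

xnkdmah

Each letter shifts forward by (position + 8), i.e. 8, 9, 10, … — the shift grows by one for each successive letter.
On peasant: p+8=x, e+9=n, a+10=k, s+11=d, a+12=m, n+13=a, t+14=h.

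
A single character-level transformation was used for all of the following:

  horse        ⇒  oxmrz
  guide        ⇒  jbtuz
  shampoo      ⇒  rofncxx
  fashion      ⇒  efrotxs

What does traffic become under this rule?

wmfeetp

This is an affine cipher: with a=0,…,z=25, each position x becomes (5x+5) mod 26.
For traffic: t(19)→5·19+5≡22=w; r(17)→5·17+5≡12=m; a(0)→5·0+5≡5=f; f(5)→5·5+5≡4=e; f(5)→5·5+5≡4=e; i(8)→5·8+5≡19=t; c(2)→5·2+5≡15=p (all mod 26).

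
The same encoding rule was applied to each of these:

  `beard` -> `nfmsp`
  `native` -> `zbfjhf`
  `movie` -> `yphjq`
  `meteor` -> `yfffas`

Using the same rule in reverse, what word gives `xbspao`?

Shifts by position in beard: pos 0: b→n (+12), pos 1: e→f (+1), pos 2: a→m (+12), pos 3: r→s (+1) — repeating every 2. The shifts repeat in a cycle of length 2: positions 0,1,… shift by +12, +1, then the pattern repeats.
Decoding xbspao: x−12=l, b−1=a, s−12=g, p−1=o, a−12=o, o−1=n.

lagoon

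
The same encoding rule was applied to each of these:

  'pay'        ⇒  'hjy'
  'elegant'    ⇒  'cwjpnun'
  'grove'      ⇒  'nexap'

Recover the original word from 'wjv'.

man

The output letters match the input read backwards, each shifted +9: pay reversed is yap. Read the word backwards and shift each letter +9.
Decoding wjv: shift back: w−9=n, j−9=a, v−9=m → nam; then reverse → man.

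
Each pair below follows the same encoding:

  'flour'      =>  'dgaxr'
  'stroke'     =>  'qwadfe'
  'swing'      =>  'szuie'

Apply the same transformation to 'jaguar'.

dmgsmv

The output letters match the input read backwards, each shifted +12: flour reversed is ruolf. Read the word backwards and shift each letter +12.
For jaguar: reverse → raugaj; then shift: r+12=d, a+12=m, u+12=g, g+12=s, a+12=m, j+12=v.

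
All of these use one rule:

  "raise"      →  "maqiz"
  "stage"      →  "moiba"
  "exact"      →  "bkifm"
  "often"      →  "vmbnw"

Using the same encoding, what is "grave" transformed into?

mdizo

The output letters match the input read backwards, each shifted +8: raise reversed is esiar. Two steps: reverse the string, then apply a Caesar shift of +8.
For grave: reverse → evarg; then shift: e+8=m, v+8=d, a+8=i, r+8=z, g+8=o.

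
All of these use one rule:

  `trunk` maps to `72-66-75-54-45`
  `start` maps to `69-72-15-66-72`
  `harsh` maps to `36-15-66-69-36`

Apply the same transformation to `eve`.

27-78-27

With a=1..z=26, the number is 3·pos + 12.
Applying it to eve: e=5→27, v=22→78, e=5→27.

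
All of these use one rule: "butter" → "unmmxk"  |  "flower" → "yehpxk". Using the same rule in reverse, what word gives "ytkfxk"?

farmer

Compare letters: b→u is +19, u→n is +19, t→m is +19 — a constant shift. Each letter is shifted forward by 19 in the alphabet (a Caesar shift of +19).
Decoding ytkfxk: y−19=f, t−19=a, k−19=r, f−19=m, x−19=e, k−19=r.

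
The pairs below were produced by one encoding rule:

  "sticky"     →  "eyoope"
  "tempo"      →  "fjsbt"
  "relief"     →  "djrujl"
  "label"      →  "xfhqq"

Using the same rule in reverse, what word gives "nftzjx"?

banner

Shifts by position in sticky: pos 0: s→e (+12), pos 1: t→y (+5), pos 2: i→o (+6), pos 3: c→o (+12), pos 4: k→p (+5), pos 5: y→e (+6) — repeating every 3. A repeating key of period 3 is used — shifts +12, +5, +6 over and over.
Undoing it on nftzjx: n−12=b, f−5=a, t−6=n, z−12=n, j−5=e, x−6=r.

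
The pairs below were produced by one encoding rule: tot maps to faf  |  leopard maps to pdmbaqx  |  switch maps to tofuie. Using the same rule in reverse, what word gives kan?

boy

Two steps: reverse the string, then apply a Caesar shift of +12.
Undoing it on kan: shift back: k−12=y, a−12=o, n−12=b → yob; then reverse → boy.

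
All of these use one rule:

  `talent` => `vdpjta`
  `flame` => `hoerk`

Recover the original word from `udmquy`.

sailor

Each letter shifts forward by (position + 2), i.e. 2, 3, 4, … — the shift grows by one for each successive letter.
Decoding udmquy: u−2=s, d−3=a, m−4=i, q−5=l, u−6=o, y−7=r.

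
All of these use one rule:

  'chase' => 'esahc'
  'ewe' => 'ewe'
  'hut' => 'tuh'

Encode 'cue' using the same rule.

euc

The output letters match the input read backwards: chase reversed is esahc. It's just the letters in reverse order.
For cue: reverse → euc.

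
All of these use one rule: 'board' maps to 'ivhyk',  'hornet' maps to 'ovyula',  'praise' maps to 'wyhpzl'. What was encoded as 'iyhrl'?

Each letter is shifted forward by 7 in the alphabet (a Caesar shift of +7).
Reversing it on iyhrl: i−7=b, y−7=r, h−7=a, r−7=k, l−7=e.

brake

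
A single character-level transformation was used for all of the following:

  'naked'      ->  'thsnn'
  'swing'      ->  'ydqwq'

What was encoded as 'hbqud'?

built

In naked: n→t is +6, a→h is +7, k→s is +8, e→n is +9 — the shift increases by 1 each position. The shift increases by 1 at each position, starting from +6: 6, 7, 8, ….
Decoding hbqud: h−6=b, b−7=u, q−8=i, u−9=l, d−10=t.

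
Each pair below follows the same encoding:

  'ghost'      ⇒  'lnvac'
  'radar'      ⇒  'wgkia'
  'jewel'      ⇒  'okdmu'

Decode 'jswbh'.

The shift increases by 1 at each position, starting from +5: 5, 6, 7, ….
Undoing it on jswbh: j−5=e, s−6=m, w−7=p, b−8=t, h−9=y.

empty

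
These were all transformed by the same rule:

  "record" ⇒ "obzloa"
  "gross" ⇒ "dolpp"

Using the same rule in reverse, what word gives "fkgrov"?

Each letter is shifted forward by 23 in the alphabet (a Caesar shift of +23).
Reversing it on fkgrov: f−23=i, k−23=n, g−23=j, r−23=u, o−23=r, v−23=y.

injury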